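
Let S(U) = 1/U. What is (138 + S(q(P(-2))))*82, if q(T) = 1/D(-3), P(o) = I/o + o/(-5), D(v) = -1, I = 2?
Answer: 11234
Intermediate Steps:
P(o) = 2/o - o/5 (P(o) = 2/o + o/(-5) = 2/o + o*(-⅕) = 2/o - o/5)
q(T) = -1 (q(T) = 1/(-1) = -1)
S(U) = 1/U
(138 + S(q(P(-2))))*82 = (138 + 1/(-1))*82 = (138 - 1)*82 = 137*82 = 11234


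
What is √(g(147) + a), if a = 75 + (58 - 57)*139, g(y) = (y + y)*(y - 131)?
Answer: √4918 ≈ 70.128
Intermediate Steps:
g(y) = 2*y*(-131 + y) (g(y) = (2*y)*(-131 + y) = 2*y*(-131 + y))
a = 214 (a = 75 + 1*139 = 75 + 139 = 214)
√(g(147) + a) = √(2*147*(-131 + 147) + 214) = √(2*147*16 + 214) = √(4704 + 214) = √4918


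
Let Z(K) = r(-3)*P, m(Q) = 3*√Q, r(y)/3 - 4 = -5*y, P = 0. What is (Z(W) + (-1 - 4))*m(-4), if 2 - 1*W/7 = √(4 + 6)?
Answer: -30*I ≈ -30.0*I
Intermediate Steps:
r(y) = 12 - 15*y (r(y) = 12 + 3*(-5*y) = 12 - 15*y)
W = 14 - 7*√10 (W = 14 - 7*√(4 + 6) = 14 - 7*√10 ≈ -8.1359)
Z(K) = 0 (Z(K) = (12 - 15*(-3))*0 = (12 + 45)*0 = 57*0 = 0)
(Z(W) + (-1 - 4))*m(-4) = (0 + (-1 - 4))*(3*√(-4)) = (0 - 5)*(3*(2*I)) = -30*I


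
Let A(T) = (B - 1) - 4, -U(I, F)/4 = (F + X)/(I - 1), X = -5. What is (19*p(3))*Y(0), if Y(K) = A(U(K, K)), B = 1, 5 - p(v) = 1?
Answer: -304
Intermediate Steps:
p(v) = 4 (p(v) = 5 - 1*1 = 5 - 1 = 4)
U(I, F) = -4*(-5 + F)/(-1 + I) (U(I, F) = -4*(F - 5)/(I - 1) = -4*(-5 + F)/(-1 + I))
A(T) = -4 (A(T) = (1 - 1) - 4 = 0 - 4 = -4)
Y(K) = -4
(19*p(3))*Y(0) = (19*4)*(-4) = 76*(-4) = -304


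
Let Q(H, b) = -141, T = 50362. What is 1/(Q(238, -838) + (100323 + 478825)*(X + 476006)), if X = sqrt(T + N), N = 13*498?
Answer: 275677922747/75998298026601398066265 - 1158296*sqrt(14209)/75998298026601398066265 ≈ 3.6256e-12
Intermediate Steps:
N = 6474
X = 2*sqrt(14209) (X = sqrt(50362 + 6474) = sqrt(56836) = 2*sqrt(14209) ≈ 238.40)
1/(Q(238, -838) + (100323 + 478825)*(X + 476006)) = 1/(-141 + (100323 + 478825)*(2*sqrt(14209) + 476006)) = 1/(-141 + 579148*(476006 + 2*sqrt(14209))) = 1/(-141 + (275677922888 + 1158296*sqrt(14209))) = 1/(275677922747 + 1158296*sqrt(14209))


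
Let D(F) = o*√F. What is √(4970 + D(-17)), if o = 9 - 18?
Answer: √(4970 - 9*I*√17) ≈ 70.499 - 0.2632*I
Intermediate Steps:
o = -9
D(F) = -9*√F
√(4970 + D(-17)) = √(4970 - 9*I*√17)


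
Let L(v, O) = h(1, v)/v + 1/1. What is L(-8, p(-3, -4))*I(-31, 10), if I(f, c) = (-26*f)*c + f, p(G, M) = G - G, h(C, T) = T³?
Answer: 521885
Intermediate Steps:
p(G, M) = 0
L(v, O) = 1 + v² (L(v, O) = v³/v + 1/1 = v² + 1*1 = v² + 1 = 1 + v²)
I(f, c) = f - 26*c*f (I(f, c) = -26*c*f + f = f - 26*c*f)
L(-8, p(-3, -4))*I(-31, 10) = (1 + (-8)²)*(-31*(1 - 26*10)) = (1 + 64)*(-31*(1 - 260)) = 65*(-31*(-259)) = 65*8029 = 521885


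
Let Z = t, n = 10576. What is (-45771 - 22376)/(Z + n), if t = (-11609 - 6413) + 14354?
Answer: -68147/6908 ≈ -9.8649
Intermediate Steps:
t = -3668 (t = -18022 + 14354 = -3668)
Z = -3668
(-45771 - 22376)/(Z + n) = (-45771 - 22376)/(-3668 + 10576) = -68147/6908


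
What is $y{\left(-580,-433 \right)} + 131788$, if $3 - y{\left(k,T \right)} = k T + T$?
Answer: $-118916$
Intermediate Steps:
$y{\left(k,T \right)} = 3 - T - T k$ ($y{\left(k,T \right)} = 3 - \left(k T + T\right) = 3 - \left(T k + T\right) = 3 - \left(T + T k\right) = 3 - T - T k$)
$y{\left(-580,-433 \right)} + 131788 = \left(3 - -433 - \left(-433\right) \left(-580\right)\right) + 131788 = \left(3 + 433 - 251140\right) + 131788 = -250704 + 131788 = -118916$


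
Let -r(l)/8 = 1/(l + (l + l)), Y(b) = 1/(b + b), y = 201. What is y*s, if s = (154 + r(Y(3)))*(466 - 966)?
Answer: -13869000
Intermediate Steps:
Y(b) = 1/(2*b)
r(l) = -8/(3*l) (r(l) = -8/(l + (l + l)) = -8/(l + 2*l) = -8*1/(3*l) = -8/(3*l))
s = -69000 (s = (154 - 8/(3*((½)/3)))*(466 - 966) = (154 - 8/(3*((½)*(⅓))))*(-500) = (154 - 8/(3*⅙))*(-500) = (154 - 8/3*6)*(-500) = (154 - 16)*(-500) = 138*(-500) = -69000)
y*s = 201*(-69000) = -13869000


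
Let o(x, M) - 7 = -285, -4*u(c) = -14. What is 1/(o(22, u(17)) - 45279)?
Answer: -1/45557 ≈ -2.1951e-5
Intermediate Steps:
u(c) = 7/2 (u(c) = -¼*(-14) = 7/2)
o(x, M) = -278 (o(x, M) = 7 - 285 = -278)
1/(o(22, u(17)) - 45279) = 1/(-278 - 45279) = 1/(-45557) = -1/45557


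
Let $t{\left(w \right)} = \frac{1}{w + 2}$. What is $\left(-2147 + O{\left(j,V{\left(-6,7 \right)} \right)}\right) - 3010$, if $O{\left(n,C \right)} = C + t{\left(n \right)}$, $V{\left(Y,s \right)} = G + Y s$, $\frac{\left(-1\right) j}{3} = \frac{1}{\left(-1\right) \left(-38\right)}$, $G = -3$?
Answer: $- \frac{379708}{73} \approx -5201.5$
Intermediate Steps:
$j = - \frac{3}{38}$ ($j = - \frac{3}{\left(-1\right) \left(-38\right)} = - \frac{3}{38} \approx -0.078947$)
$t{\left(w \right)} = \frac{1}{2 + w}$
$V{\left(Y,s \right)} = -3 + Y s$
$O{\left(n,C \right)} = C + \frac{1}{2 + n}$
$\left(-2147 + O{\left(j,V{\left(-6,7 \right)} \right)}\right) - 3010 = \left(-2147 + \frac{1 + \left(-3 - 42\right) \left(2 - \frac{3}{38}\right)}{2 - \frac{3}{38}}\right) - 3010 = \left(-2147 + \frac{1 + \left(-3 - 42\right) \frac{73}{38}}{\frac{73}{38}}\right) - 3010 = \left(-2147 + \frac{38 \left(1 - \frac{3285}{38}\right)}{73}\right) - 3010 = \left(-2147 + \frac{38}{73} \left(- \frac{3247}{38}\right)\right) - 3010 = \left(-2147 - \frac{3247}{73}\right) - 3010 = - \frac{159978}{73} - 3010 = - \frac{379708}{73}$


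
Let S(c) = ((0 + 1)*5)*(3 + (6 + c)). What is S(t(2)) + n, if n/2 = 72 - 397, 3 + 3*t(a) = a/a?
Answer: -1825/3 ≈ -608.33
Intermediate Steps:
t(a) = -⅔ (t(a) = -1 + (a/a)/3 = -1 + (⅓)*1 = -1 + ⅓ = -⅔)
S(c) = 45 + 5*c (S(c) = (1*5)*(9 + c) = 5*(9 + c) = 45 + 5*c)
n = -650 (n = 2*(72 - 397) = 2*(-325) = -650)
S(t(2)) + n = (45 + 5*(-⅔)) - 650 = (45 - 10/3) - 650 = 125/3 - 650 = -1825/3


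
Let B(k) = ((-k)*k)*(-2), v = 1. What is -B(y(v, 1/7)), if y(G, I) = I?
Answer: -2/49 ≈ -0.040816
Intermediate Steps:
B(k) = 2*k**2 (B(k) = -k**2*(-2) = 2*k**2)
-B(y(v, 1/7)) = -2*(1/7)**2 = -2/49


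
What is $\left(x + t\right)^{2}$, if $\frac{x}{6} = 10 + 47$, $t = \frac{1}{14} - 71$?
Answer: $\frac{14402025}{196} \approx 73480.0$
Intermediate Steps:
$t = - \frac{993}{14}$ ($t = \frac{1}{14} - 71 = - \frac{993}{14} \approx -70.929$)
$x = 342$ ($x = 6 \left(10 + 47\right) = 6 \cdot 57 = 342$)
$\left(x + t\right)^{2} = \left(342 - \frac{993}{14}\right)^{2} = \left(\frac{3795}{14}\right)^{2} = \frac{14402025}{196}$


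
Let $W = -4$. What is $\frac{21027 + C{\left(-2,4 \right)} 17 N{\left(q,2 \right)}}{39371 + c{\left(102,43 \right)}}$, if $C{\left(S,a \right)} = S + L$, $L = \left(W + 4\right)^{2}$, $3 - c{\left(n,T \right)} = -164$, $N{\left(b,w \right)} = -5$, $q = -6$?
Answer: $\frac{21197}{39538} \approx 0.53612$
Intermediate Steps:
$c{\left(n,T \right)} = 167$ ($c{\left(n,T \right)} = 3 - -164 = 3 + 164 = 167$)
$L = 0$ ($L = \left(-4 + 4\right)^{2} = 0^{2} = 0$)
$C{\left(S,a \right)} = S$ ($C{\left(S,a \right)} = S + 0 = S$)
$\frac{21027 + C{\left(-2,4 \right)} 17 N{\left(q,2 \right)}}{39371 + c{\left(102,43 \right)}} = \frac{21027 + \left(-2\right) 17 \left(-5\right)}{39371 + 167} = \frac{21027 - -170}{39538} = \left(21027 + 170\right) \frac{1}{39538} = 21197 \cdot \frac{1}{39538} = \frac{21197}{39538}$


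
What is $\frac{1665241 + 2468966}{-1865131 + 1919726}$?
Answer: $\frac{4134207}{54595} \approx 75.725$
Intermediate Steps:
$\frac{1665241 + 2468966}{-1865131 + 1919726} = \frac{4134207}{54595}$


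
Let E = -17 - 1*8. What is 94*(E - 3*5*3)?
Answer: -6580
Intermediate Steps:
E = -25 (E = -17 - 8 = -25)
94*(E - 3*5*3) = 94*(-25 - 3*5*3) = 94*(-25 - 15*3) = 94*(-25 - 45) = 94*(-70) = -6580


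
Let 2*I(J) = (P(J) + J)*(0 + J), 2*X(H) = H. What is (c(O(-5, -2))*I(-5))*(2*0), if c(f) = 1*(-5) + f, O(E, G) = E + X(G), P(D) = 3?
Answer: 0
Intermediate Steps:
X(H) = H/2
O(E, G) = E + G/2
c(f) = -5 + f
I(J) = J*(3 + J)/2 (I(J) = ((3 + J)*(0 + J))/2 = ((3 + J)*J)/2 = (J*(3 + J))/2 = J*(3 + J)/2)
(c(O(-5, -2))*I(-5))*(2*0) = ((-5 + (-5 + (½)*(-2)))*((½)*(-5)*(3 - 5)))*(2*0) = ((-5 + (-5 - 1))*((½)*(-5)*(-2)))*0 = ((-5 - 6)*5)*0 = -11*5*0 = -55*0 = 0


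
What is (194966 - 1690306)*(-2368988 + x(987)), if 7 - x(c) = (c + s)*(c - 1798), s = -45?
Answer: 2400049111460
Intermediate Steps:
x(c) = 7 - (-1798 + c)*(-45 + c) (x(c) = 7 - (c - 45)*(c - 1798) = 7 - (-45 + c)*(-1798 + c) = 7 - (-1798 + c)*(-45 + c))
(194966 - 1690306)*(-2368988 + x(987)) = (194966 - 1690306)*(-2368988 + (-80903 - 1*987² + 1843*987)) = -1495340*(-2368988 + (-80903 - 1*974169 + 1819041)) = -1495340*(-2368988 + (-80903 - 974169 + 1819041)) = -1495340*(-2368988 + 763969) = -1495340*(-1605019) = 2400049111460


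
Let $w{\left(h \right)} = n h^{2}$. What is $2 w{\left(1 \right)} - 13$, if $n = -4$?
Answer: $-21$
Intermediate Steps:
$w{\left(h \right)} = - 4 h^{2}$
$2 w{\left(1 \right)} - 13 = 2 \left(- 4 \cdot 1^{2}\right) - 13 = 2 \left(\left(-4\right) 1\right) - 13 = 2 \left(-4\right) - 13 = -8 - 13 = -21$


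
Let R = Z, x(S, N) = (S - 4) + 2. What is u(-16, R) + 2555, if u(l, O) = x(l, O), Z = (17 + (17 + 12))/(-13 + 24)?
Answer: 2537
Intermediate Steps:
Z = 46/11 (Z = (17 + 29)/11 = 46*(1/11) = 46/11 ≈ 4.1818)
x(S, N) = -2 + S (x(S, N) = (-4 + S) + 2 = -2 + S)
R = 46/11 ≈ 4.1818
u(l, O) = -2 + l
u(-16, R) + 2555 = (-2 - 16) + 2555 = -18 + 2555 = 2537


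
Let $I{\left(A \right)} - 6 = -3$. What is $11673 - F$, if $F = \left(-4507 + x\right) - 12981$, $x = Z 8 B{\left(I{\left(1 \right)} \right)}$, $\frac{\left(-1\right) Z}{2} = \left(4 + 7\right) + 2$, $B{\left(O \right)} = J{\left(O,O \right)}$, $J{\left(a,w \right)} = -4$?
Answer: $28329$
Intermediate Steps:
$I{\left(A \right)} = 3$ ($I{\left(A \right)} = 6 - 3 = 3$)
$B{\left(O \right)} = -4$
$Z = -26$ ($Z = - 2 \left(\left(4 + 7\right) + 2\right) = - 2 \left(11 + 2\right) = \left(-2\right) 13 = -26$)
$x = 832$ ($x = \left(-26\right) 8 \left(-4\right) = \left(-208\right) \left(-4\right) = 832$)
$F = -16656$ ($F = \left(-4507 + 832\right) - 12981 = -3675 - 12981 = -16656$)
$11673 - F = 11673 - -16656 = 11673 + 16656 = 28329$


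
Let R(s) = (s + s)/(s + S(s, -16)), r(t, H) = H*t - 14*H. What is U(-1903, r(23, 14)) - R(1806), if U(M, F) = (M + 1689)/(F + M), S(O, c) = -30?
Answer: -503205/262996 ≈ -1.9134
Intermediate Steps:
r(t, H) = -14*H + H*t
U(M, F) = (1689 + M)/(F + M)
R(s) = 2*s/(-30 + s) (R(s) = (s + s)/(s - 30) = (2*s)/(-30 + s) = 2*s/(-30 + s))
U(-1903, r(23, 14)) - R(1806) = (1689 - 1903)/(14*(-14 + 23) - 1903) - 2*1806/(-30 + 1806) = -214/(14*9 - 1903) - 2*1806/1776 = -214/(126 - 1903) - 2*1806/1776 = -214/(-1777) - 1*301/148 = -1/1777*(-214) - 301/148 = 214/1777 - 301/148 = -503205/262996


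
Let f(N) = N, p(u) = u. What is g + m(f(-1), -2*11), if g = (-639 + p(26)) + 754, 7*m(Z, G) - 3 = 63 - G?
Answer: 1075/7 ≈ 153.57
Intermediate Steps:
m(Z, G) = 66/7 - G/7 (m(Z, G) = 3/7 + (63 - G)/7 = 3/7 + (9 - G/7) = 66/7 - G/7)
g = 141 (g = (-639 + 26) + 754 = -613 + 754 = 141)
g + m(f(-1), -2*11) = 141 + (66/7 - (-2)*11/7) = 141 + (66/7 - ⅐*(-22)) = 141 + (66/7 + 22/7) = 141 + 88/7 = 1075/7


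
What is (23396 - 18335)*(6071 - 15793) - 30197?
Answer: -49233239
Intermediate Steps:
(23396 - 18335)*(6071 - 15793) - 30197 = 5061*(-9722) - 30197 = -49203042 - 30197 = -49233239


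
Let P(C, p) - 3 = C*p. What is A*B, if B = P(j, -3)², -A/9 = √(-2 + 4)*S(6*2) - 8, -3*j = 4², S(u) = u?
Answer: 25992 - 38988*√2 ≈ -29145.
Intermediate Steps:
j = -16/3 (j = -⅓*4² = -⅓*16 = -16/3 ≈ -5.3333)
A = 72 - 108*√2 (A = -9*(√(-2 + 4)*(6*2) - 8) = -9*(√2*12 - 8) = -9*(12*√2 - 8) = -9*(-8 + 12*√2) = 72 - 108*√2 ≈ -80.735)
P(C, p) = 3 + C*p
B = 361 (B = (3 - 16/3*(-3))² = (3 + 16)² = 19² = 361)
A*B = (72 - 108*√2)*361 = 25992 - 38988*√2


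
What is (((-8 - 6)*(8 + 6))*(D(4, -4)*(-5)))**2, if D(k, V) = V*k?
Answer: 245862400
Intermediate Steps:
(((-8 - 6)*(8 + 6))*(D(4, -4)*(-5)))**2 = (((-8 - 6)*(8 + 6))*(-4*4*(-5)))**2 = ((-14*14)*(-16*(-5)))**2 = (-196*80)**2 = (-15680)**2 = 245862400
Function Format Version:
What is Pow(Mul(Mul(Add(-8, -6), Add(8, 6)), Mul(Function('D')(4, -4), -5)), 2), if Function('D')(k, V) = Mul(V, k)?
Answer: 245862400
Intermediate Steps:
Pow(Mul(Mul(Add(-8, -6), Add(8, 6)), Mul(Function('D')(4, -4), -5)), 2) = Pow(Mul(Mul(Add(-8, -6), Add(8, 6)), Mul(Mul(-4, 4), -5)), 2) = Pow(Mul(Mul(-14, 14), Mul(-16, -5)), 2) = Pow(Mul(-196, 80), 2) = Pow(-15680, 2) = 245862400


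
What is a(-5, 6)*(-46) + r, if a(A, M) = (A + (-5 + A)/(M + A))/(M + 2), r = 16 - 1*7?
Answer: 381/4 ≈ 95.250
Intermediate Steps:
r = 9 (r = 16 - 7 = 9)
a(A, M) = (A + (-5 + A)/(A + M))/(2 + M)
a(-5, 6)*(-46) + r = ((-5 - 5 + (-5)² - 5*6)/(6² + 2*(-5) + 2*6 - 5*6))*(-46) + 9 = ((-5 - 5 + 25 - 30)/(36 - 10 + 12 - 30))*(-46) + 9 = (-15/8)*(-46) + 9 = ((⅛)*(-15))*(-46) + 9 = -15/8*(-46) + 9 = 345/4 + 9 = 381/4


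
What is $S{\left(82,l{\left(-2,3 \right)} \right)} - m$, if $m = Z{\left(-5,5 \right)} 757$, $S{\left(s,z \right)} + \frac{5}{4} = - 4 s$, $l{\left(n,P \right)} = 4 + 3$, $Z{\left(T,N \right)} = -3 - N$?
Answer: $\frac{22907}{4} \approx 5726.8$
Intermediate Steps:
$l{\left(n,P \right)} = 7$
$S{\left(s,z \right)} = - \frac{5}{4} - 4 s$
$m = -6056$ ($m = \left(-3 - 5\right) 757 = \left(-8\right) 757 = -6056$)
$S{\left(82,l{\left(-2,3 \right)} \right)} - m = \left(- \frac{5}{4} - 328\right) - -6056 = \left(- \frac{5}{4} - 328\right) + 6056 = - \frac{1317}{4} + 6056 = \frac{22907}{4}$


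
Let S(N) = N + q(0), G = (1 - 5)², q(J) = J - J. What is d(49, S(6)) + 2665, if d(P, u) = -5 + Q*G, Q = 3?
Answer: 2708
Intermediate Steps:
q(J) = 0
G = 16 (G = (-4)² = 16)
S(N) = N (S(N) = N + 0 = N)
d(P, u) = 43 (d(P, u) = -5 + 3*16 = -5 + 48 = 43)
d(49, S(6)) + 2665 = 43 + 2665 = 2708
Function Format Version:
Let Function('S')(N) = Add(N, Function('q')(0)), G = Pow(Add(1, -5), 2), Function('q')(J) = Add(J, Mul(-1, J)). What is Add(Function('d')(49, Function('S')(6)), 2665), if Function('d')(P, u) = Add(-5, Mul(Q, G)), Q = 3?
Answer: 2708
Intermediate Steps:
Function('q')(J) = 0
G = 16 (G = Pow(-4, 2) = 16)
Function('S')(N) = N (Function('S')(N) = Add(N, 0) = N)
Function('d')(P, u) = 43 (Function('d')(P, u) = Add(-5, Mul(3, 16)) = Add(-5, 48) = 43)
Add(Function('d')(49, Function('S')(6)), 2665) = Add(43, 2665) = 2708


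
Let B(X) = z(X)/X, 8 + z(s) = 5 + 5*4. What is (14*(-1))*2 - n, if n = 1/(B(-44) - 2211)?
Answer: -2724384/97301 ≈ -28.000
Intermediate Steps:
z(s) = 17 (z(s) = -8 + (5 + 5*4) = -8 + (5 + 20) = -8 + 25 = 17)
B(X) = 17/X
n = -44/97301 (n = 1/(17/(-44) - 2211) = 1/(17*(-1/44) - 2211) = 1/(-17/44 - 2211) = 1/(-97301/44) = -44/97301 ≈ -0.00045221)
(14*(-1))*2 - n = (14*(-1))*2 - 1*(-44/97301) = -14*2 + 44/97301 = -28 + 44/97301 = -2724384/97301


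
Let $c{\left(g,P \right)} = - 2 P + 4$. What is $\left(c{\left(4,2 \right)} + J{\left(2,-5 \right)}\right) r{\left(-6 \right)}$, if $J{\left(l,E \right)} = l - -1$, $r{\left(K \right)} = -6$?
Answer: $-18$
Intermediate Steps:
$c{\left(g,P \right)} = 4 - 2 P$
$J{\left(l,E \right)} = 1 + l$ ($J{\left(l,E \right)} = l + 1 = 1 + l$)
$\left(c{\left(4,2 \right)} + J{\left(2,-5 \right)}\right) r{\left(-6 \right)} = \left(\left(4 - 4\right) + \left(1 + 2\right)\right) \left(-6\right) = \left(\left(4 - 4\right) + 3\right) \left(-6\right) = \left(0 + 3\right) \left(-6\right) = 3 \left(-6\right) = -18$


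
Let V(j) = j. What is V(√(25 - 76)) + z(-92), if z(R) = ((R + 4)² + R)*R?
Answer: -703984 + I*√51 ≈ -7.0398e+5 + 7.1414*I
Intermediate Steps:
z(R) = R*(R + (4 + R)²) (z(R) = ((4 + R)² + R)*R = (R + (4 + R)²)*R = R*(R + (4 + R)²))
V(√(25 - 76)) + z(-92) = √(25 - 76) - 92*(-92 + (4 - 92)²) = √(-51) - 92*(-92 + (-88)²) = I*√51 - 92*(-92 + 7744) = I*√51 - 92*7652 = I*√51 - 703984 = -703984 + I*√51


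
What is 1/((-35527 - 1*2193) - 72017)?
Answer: -1/109737 ≈ -9.1127e-6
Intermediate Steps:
1/((-35527 - 1*2193) - 72017) = 1/((-35527 - 2193) - 72017) = 1/(-37720 - 72017) = 1/(-109737) = -1/109737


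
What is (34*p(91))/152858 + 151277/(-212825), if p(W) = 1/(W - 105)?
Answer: -161870915687/227724026950 ≈ -0.71082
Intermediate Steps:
p(W) = 1/(-105 + W)
(34*p(91))/152858 + 151277/(-212825) = (34/(-105 + 91))/152858 + 151277/(-212825) = (34/(-14))*(1/152858) + 151277*(-1/212825) = (34*(-1/14))*(1/152858) - 151277/212825 = -17/7*1/152858 - 151277/212825 = -17/1070006 - 151277/212825 = -161870915687/227724026950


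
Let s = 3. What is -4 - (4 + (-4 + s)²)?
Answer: -9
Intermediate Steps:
-4 - (4 + (-4 + s)²) = -4 - (4 + (-4 + 3)²) = -4 - (4 + (-1)²) = -4 - (4 + 1) = -4 - 1*5 = -4 - 5 = -9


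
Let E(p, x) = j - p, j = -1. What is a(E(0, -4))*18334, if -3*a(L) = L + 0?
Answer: 18334/3 ≈ 6111.3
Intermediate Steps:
E(p, x) = -1 - p
a(L) = -L/3 (a(L) = -(L + 0)/3 = -L/3)
a(E(0, -4))*18334 = -(-1 - 1*0)/3*18334 = -(-1 + 0)/3*18334 = -⅓*(-1)*18334 = (⅓)*18334 = 18334/3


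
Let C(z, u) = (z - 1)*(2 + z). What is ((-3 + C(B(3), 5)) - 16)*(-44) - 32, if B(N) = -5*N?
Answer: -8348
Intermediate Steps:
C(z, u) = (-1 + z)*(2 + z)
((-3 + C(B(3), 5)) - 16)*(-44) - 32 = ((-3 + (-2 - 5*3 + (-5*3)**2)) - 16)*(-44) - 32 = ((-3 + (-2 - 15 + (-15)**2)) - 16)*(-44) - 32 = ((-3 + (-2 - 15 + 225)) - 16)*(-44) - 32 = ((-3 + 208) - 16)*(-44) - 32 = (205 - 16)*(-44) - 32 = 189*(-44) - 32 = -8316 - 32 = -8348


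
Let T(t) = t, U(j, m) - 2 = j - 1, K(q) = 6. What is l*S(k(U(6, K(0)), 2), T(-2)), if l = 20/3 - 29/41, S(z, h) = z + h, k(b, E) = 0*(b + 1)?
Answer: -1466/123 ≈ -11.919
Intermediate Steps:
U(j, m) = 1 + j (U(j, m) = 2 + (j - 1) = 2 + (-1 + j) = 1 + j)
k(b, E) = 0 (k(b, E) = 0*(1 + b) = 0)
S(z, h) = h + z
l = 733/123 (l = 20*(⅓) - 29*1/41 = 20/3 - 29/41 = 733/123 ≈ 5.9594)
l*S(k(U(6, K(0)), 2), T(-2)) = 733*(-2 + 0)/123 = (733/123)*(-2) = -1466/123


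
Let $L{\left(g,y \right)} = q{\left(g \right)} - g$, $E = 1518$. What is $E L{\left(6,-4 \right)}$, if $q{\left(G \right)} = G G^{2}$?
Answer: $318780$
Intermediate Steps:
$q{\left(G \right)} = G^{3}$
$L{\left(g,y \right)} = g^{3} - g$
$E L{\left(6,-4 \right)} = 1518 \left(6^{3} - 6\right) = 1518 \left(216 - 6\right) = 1518 \cdot 210 = 318780$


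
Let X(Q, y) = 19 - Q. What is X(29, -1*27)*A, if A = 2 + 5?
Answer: -70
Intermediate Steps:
A = 7
X(29, -1*27)*A = (19 - 1*29)*7 = (19 - 29)*7 = -10*7 = -70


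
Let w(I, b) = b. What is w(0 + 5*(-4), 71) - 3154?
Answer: -3083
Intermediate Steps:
w(0 + 5*(-4), 71) - 3154 = 71 - 3154 = -3083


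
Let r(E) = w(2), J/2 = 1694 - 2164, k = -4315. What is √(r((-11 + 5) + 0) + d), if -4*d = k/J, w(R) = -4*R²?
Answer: I*√606065/188 ≈ 4.141*I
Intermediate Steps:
J = -940 (J = 2*(1694 - 2164) = 2*(-470) = -940)
r(E) = -16 (r(E) = -4*2² = -4*4 = -16)
d = -863/752 (d = -(-4315)/(4*(-940)) = -(-4315)*(-1)/(4*940) = -¼*863/188 = -863/752 ≈ -1.1476)
√(r((-11 + 5) + 0) + d) = √(-16 - 863/752) = √(-12895/752) = I*√606065/188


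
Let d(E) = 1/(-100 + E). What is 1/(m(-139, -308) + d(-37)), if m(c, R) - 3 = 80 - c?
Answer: 137/30413 ≈ 0.0045047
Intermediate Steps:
m(c, R) = 83 - c (m(c, R) = 3 + (80 - c) = 83 - c)
1/(m(-139, -308) + d(-37)) = 1/((83 - 1*(-139)) + 1/(-100 - 37)) = 1/((83 + 139) + 1/(-137)) = 1/(222 - 1/137) = 1/(30413/137) = 137/30413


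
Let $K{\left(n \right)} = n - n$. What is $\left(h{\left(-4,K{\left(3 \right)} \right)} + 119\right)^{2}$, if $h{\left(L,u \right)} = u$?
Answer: $14161$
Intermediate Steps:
$K{\left(n \right)} = 0$
$\left(h{\left(-4,K{\left(3 \right)} \right)} + 119\right)^{2} = \left(0 + 119\right)^{2} = 119^{2} = 14161$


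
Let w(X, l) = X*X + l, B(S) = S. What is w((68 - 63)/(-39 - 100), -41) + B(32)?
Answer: -173864/19321 ≈ -8.9987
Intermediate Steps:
w(X, l) = l + X**2 (w(X, l) = X**2 + l = l + X**2)
w((68 - 63)/(-39 - 100), -41) + B(32) = (-41 + ((68 - 63)/(-39 - 100))**2) + 32 = (-41 + (5/(-139))**2) + 32 = (-41 + (5*(-1/139))**2) + 32 = (-41 + (-5/139)**2) + 32 = (-41 + 25/19321) + 32 = -792136/19321 + 32 = -173864/19321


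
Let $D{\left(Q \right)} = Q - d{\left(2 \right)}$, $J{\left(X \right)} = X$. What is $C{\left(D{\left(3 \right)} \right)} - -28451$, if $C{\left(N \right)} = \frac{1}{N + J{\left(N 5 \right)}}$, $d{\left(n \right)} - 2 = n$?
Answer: $\frac{170705}{6} \approx 28451.0$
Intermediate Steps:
$d{\left(n \right)} = 2 + n$
$D{\left(Q \right)} = -4 + Q$ ($D{\left(Q \right)} = Q - \left(2 + 2\right) = Q - 4 = -4 + Q$)
$C{\left(N \right)} = \frac{1}{6 N}$ ($C{\left(N \right)} = \frac{1}{N + N 5} = \frac{1}{N + 5 N} = \frac{1}{6 N}$)
$C{\left(D{\left(3 \right)} \right)} - -28451 = \frac{1}{6 \left(-4 + 3\right)} - -28451 = \frac{1}{6 \left(-1\right)} + 28451 = \frac{1}{6} \left(-1\right) + 28451 = - \frac{1}{6} + 28451 = \frac{170705}{6}$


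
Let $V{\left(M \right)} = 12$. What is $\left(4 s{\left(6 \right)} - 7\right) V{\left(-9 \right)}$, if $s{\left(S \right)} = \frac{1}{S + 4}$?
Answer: $- \frac{396}{5} \approx -79.2$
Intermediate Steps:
$s{\left(S \right)} = \frac{1}{4 + S}$
$\left(4 s{\left(6 \right)} - 7\right) V{\left(-9 \right)} = \left(\frac{4}{4 + 6} - 7\right) 12 = \left(\frac{4}{10} - 7\right) 12 = \left(4 \cdot \frac{1}{10} - 7\right) 12 = \left(\frac{2}{5} - 7\right) 12 = \left(- \frac{33}{5}\right) 12 = - \frac{396}{5}$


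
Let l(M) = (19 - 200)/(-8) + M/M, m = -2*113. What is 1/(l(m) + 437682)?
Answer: 8/3501645 ≈ 2.2846e-6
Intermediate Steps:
m = -226
l(M) = 189/8 (l(M) = -181*(-⅛) + 1 = 181/8 + 1 = 189/8)
1/(l(m) + 437682) = 1/(189/8 + 437682) = 1/(3501645/8) = 8/3501645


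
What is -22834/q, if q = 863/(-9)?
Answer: 205506/863 ≈ 238.13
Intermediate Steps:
q = -863/9 (q = -1/9*863 = -863/9 ≈ -95.889)
-22834/q = -22834/(-863/9) = -22834*(-9/863) = 205506/863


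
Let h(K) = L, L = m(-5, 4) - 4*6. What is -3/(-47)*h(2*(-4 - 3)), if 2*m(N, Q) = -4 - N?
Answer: -3/2 ≈ -1.5000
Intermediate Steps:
m(N, Q) = -2 - N/2 (m(N, Q) = (-4 - N)/2 = -2 - N/2)
L = -47/2 (L = (-2 - ½*(-5)) - 4*6 = (-2 + 5/2) - 24 = ½ - 24 = -47/2 ≈ -23.500)
h(K) = -47/2
-3/(-47)*h(2*(-4 - 3)) = -3/(-47)*(-47)/2 = -3*(-1/47)*(-47)/2 = -(-3)*(-47)/(47*2) = -1*3/2 = -3/2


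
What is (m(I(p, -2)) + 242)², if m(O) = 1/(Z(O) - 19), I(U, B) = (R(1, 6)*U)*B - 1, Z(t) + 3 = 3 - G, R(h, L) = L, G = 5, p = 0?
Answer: 33721249/576 ≈ 58544.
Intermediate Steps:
Z(t) = -5 (Z(t) = -3 + (3 - 1*5) = -3 + (3 - 5) = -3 - 2 = -5)
I(U, B) = -1 + 6*B*U (I(U, B) = (6*U)*B - 1 = 6*B*U - 1 = -1 + 6*B*U)
m(O) = -1/24 (m(O) = 1/(-5 - 19) = 1/(-24) = -1/24)
(m(I(p, -2)) + 242)² = (-1/24 + 242)² = (5807/24)² = 33721249/576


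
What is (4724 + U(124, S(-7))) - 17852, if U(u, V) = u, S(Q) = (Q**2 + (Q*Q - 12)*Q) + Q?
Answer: -13004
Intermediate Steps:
S(Q) = Q + Q**2 + Q*(-12 + Q**2) (S(Q) = (Q**2 + (Q**2 - 12)*Q) + Q = (Q**2 + (-12 + Q**2)*Q) + Q = (Q**2 + Q*(-12 + Q**2)) + Q = Q + Q**2 + Q*(-12 + Q**2))
(4724 + U(124, S(-7))) - 17852 = (4724 + 124) - 17852 = 4848 - 17852 = -13004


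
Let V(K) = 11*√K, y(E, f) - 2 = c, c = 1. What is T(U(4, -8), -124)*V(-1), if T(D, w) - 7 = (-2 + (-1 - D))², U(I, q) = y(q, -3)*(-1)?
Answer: 77*I ≈ 77.0*I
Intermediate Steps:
y(E, f) = 3 (y(E, f) = 2 + 1 = 3)
U(I, q) = -3 (U(I, q) = 3*(-1) = -3)
T(D, w) = 7 + (-3 - D)² (T(D, w) = 7 + (-2 + (-1 - D))² = 7 + (-3 - D)²)
T(U(4, -8), -124)*V(-1) = (7 + (3 - 3)²)*(11*√(-1)) = (7 + 0²)*(11*I) = (7 + 0)*(11*I) = 7*(11*I) = 77*I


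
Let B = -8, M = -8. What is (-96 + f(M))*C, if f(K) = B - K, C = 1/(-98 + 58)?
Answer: 12/5 ≈ 2.4000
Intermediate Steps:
C = -1/40 (C = 1/(-40) = -1/40 ≈ -0.025000)
f(K) = -8 - K
(-96 + f(M))*C = (-96 + (-8 - 1*(-8)))*(-1/40) = (-96 + (-8 + 8))*(-1/40) = (-96 + 0)*(-1/40) = -96*(-1/40) = 12/5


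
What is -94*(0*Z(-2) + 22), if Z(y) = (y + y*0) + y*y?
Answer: -2068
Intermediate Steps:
Z(y) = y + y² (Z(y) = (y + 0) + y² = y + y²)
-94*(0*Z(-2) + 22) = -94*(0*(-2*(1 - 2)) + 22) = -94*(0*(-2*(-1)) + 22) = -94*(0*2 + 22) = -94*(0 + 22) = -94*22 = -2068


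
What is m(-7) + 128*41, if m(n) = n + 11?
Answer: 5252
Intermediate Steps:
m(n) = 11 + n
m(-7) + 128*41 = (11 - 7) + 128*41 = 4 + 5248 = 5252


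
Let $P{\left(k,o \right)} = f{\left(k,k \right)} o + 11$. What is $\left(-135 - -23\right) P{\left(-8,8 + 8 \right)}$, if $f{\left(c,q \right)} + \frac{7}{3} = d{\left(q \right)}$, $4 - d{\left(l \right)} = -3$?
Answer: $- \frac{28784}{3} \approx -9594.7$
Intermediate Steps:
$d{\left(l \right)} = 7$ ($d{\left(l \right)} = 4 - -3 = 4 + 3 = 7$)
$f{\left(c,q \right)} = \frac{14}{3}$ ($f{\left(c,q \right)} = - \frac{7}{3} + 7 = \frac{14}{3}$)
$P{\left(k,o \right)} = 11 + \frac{14 o}{3}$ ($P{\left(k,o \right)} = \frac{14 o}{3} + 11 = 11 + \frac{14 o}{3}$)
$\left(-135 - -23\right) P{\left(-8,8 + 8 \right)} = \left(-135 - -23\right) \left(11 + \frac{14 \left(8 + 8\right)}{3}\right) = \left(-135 + 23\right) \left(11 + \frac{14}{3} \cdot 16\right) = - 112 \left(11 + \frac{224}{3}\right) = \left(-112\right) \frac{257}{3} = - \frac{28784}{3}$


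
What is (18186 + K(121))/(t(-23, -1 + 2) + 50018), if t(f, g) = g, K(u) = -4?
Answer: 18182/50019 ≈ 0.36350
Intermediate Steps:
(18186 + K(121))/(t(-23, -1 + 2) + 50018) = (18186 - 4)/((-1 + 2) + 50018) = 18182/(1 + 50018) = 18182/50019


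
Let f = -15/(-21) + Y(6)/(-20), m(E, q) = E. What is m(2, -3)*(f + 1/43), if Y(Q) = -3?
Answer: 5343/3010 ≈ 1.7751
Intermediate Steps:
f = 121/140 (f = -15/(-21) - 3/(-20) = -15*(-1/21) - 3*(-1/20) = 5/7 + 3/20 = 121/140 ≈ 0.86429)
m(2, -3)*(f + 1/43) = 2*(121/140 + 1/43) = 2*(5343/6020) = 5343/3010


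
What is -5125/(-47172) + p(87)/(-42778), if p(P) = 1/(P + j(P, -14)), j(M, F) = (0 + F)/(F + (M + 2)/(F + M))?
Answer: 9009861638887/82929606104244 ≈ 0.10864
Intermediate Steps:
j(M, F) = F/(F + (2 + M)/(F + M))
p(P) = 1/(P - 14*(-14 + P)/(198 - 13*P)) (p(P) = 1/(P - 14*(-14 + P)/(2 + P + (-14)² - 14*P)) = 1/(P - 14*(-14 + P)/(2 + P + 196 - 14*P)) = 1/(P - 14*(-14 + P)/(198 - 13*P)))
-5125/(-47172) + p(87)/(-42778) = -5125/(-47172) + ((-198 + 13*87)/(-196 - 184*87 + 13*87²))/(-42778) = -5125*(-1/47172) + ((-198 + 1131)/(-196 - 16008 + 13*7569))*(-1/42778) = 5125/47172 + (933/(-196 - 16008 + 98397))*(-1/42778) = 5125/47172 + (933/82193)*(-1/42778) = 5125/47172 - 933/3516052154 = 9009861638887/82929606104244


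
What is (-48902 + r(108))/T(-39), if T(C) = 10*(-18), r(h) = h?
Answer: 24397/90 ≈ 271.08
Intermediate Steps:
T(C) = -180
(-48902 + r(108))/T(-39) = (-48902 + 108)/(-180) = -48794*(-1/180) = 24397/90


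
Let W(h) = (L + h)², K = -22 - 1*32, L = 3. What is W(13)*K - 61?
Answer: -13885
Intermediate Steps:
K = -54 (K = -22 - 32 = -54)
W(h) = (3 + h)²
W(13)*K - 61 = (3 + 13)²*(-54) - 61 = 16²*(-54) - 61 = 256*(-54) - 61 = -13824 - 61 = -13885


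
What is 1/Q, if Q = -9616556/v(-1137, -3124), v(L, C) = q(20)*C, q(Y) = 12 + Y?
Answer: 24992/2404139 ≈ 0.010395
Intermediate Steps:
v(L, C) = 32*C (v(L, C) = (12 + 20)*C = 32*C)
Q = 2404139/24992 (Q = -9616556/(32*(-3124)) = -9616556/(-99968) = -9616556*(-1/99968) = 2404139/24992 ≈ 96.196)
1/Q = 1/(2404139/24992) = 24992/2404139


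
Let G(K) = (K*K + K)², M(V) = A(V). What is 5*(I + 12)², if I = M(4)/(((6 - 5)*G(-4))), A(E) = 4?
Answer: 937445/1296 ≈ 723.34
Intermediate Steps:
M(V) = 4
G(K) = (K + K²)² (G(K) = (K² + K)² = (K + K²)²)
I = 1/36 (I = 4/(((6 - 5)*((-4)²*(1 - 4)²))) = 4/((1*(16*(-3)²))) = 4/((1*(16*9))) = 4/((1*144)) = 4/144 = 4*(1/144) = 1/36 ≈ 0.027778)
5*(I + 12)² = 5*(1/36 + 12)² = 5*(433/36)² = 5*(187489/1296) = 937445/1296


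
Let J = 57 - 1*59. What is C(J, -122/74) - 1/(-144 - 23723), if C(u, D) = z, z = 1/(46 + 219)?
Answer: 24132/6324755 ≈ 0.0038155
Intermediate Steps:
J = -2 (J = 57 - 59 = -2)
z = 1/265 ≈ 0.0037736
C(u, D) = 1/265
C(J, -122/74) - 1/(-144 - 23723) = 1/265 - 1/(-144 - 23723) = 1/265 - 1/(-23867) = 1/265 - 1*(-1/23867) = 1/265 + 1/23867 = 24132/6324755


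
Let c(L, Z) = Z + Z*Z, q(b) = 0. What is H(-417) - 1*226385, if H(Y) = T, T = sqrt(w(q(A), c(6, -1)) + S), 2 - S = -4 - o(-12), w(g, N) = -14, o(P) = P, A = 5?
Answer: -226385 + 2*I*sqrt(5) ≈ -2.2639e+5 + 4.4721*I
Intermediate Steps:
c(L, Z) = Z + Z**2
S = -6 (S = 2 - (-4 - 1*(-12)) = 2 - (-4 + 12) = 2 - 1*8 = 2 - 8 = -6)
T = 2*I*sqrt(5) (T = sqrt(-14 - 6) = sqrt(-20) = 2*I*sqrt(5) ≈ 4.4721*I)
H(Y) = 2*I*sqrt(5)
H(-417) - 1*226385 = 2*I*sqrt(5) - 1*226385 = 2*I*sqrt(5) - 226385 = -226385 + 2*I*sqrt(5)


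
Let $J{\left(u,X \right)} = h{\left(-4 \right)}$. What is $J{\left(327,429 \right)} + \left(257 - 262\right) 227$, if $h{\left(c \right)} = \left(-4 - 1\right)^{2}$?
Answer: $-1110$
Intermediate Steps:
$h{\left(c \right)} = 25$ ($h{\left(c \right)} = \left(-5\right)^{2} = 25$)
$J{\left(u,X \right)} = 25$
$J{\left(327,429 \right)} + \left(257 - 262\right) 227 = 25 + \left(257 - 262\right) 227 = 25 - 1135 = -1110$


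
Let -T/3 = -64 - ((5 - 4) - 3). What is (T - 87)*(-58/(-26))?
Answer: 2871/13 ≈ 220.85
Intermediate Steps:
T = 186 (T = -3*(-64 - ((5 - 4) - 3)) = -3*(-64 - (1 - 3)) = -3*(-64 - 1*(-2)) = -3*(-64 + 2) = -3*(-62) = 186)
(T - 87)*(-58/(-26)) = (186 - 87)*(-58/(-26)) = 99*(-58*(-1/26)) = 99*(29/13) = 2871/13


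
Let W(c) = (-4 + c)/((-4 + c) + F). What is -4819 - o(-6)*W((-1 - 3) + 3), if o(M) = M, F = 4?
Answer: -4789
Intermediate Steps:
W(c) = (-4 + c)/c (W(c) = (-4 + c)/((-4 + c) + 4) = (-4 + c)/c)
-4819 - o(-6)*W((-1 - 3) + 3) = -4819 - (-6)*(-4 + ((-1 - 3) + 3))/((-1 - 3) + 3) = -4819 - (-6)*(-4 + (-4 + 3))/(-4 + 3) = -4819 - (-6)*(-4 - 1)/(-1) = -4819 - (-6)*(-1*(-5)) = -4819 - (-6)*5 = -4819 - 1*(-30) = -4819 + 30 = -4789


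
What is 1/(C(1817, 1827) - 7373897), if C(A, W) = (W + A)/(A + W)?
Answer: -1/7373896 ≈ -1.3561e-7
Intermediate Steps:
C(A, W) = 1 (C(A, W) = (A + W)/(A + W) = 1)
1/(C(1817, 1827) - 7373897) = 1/(1 - 7373897) = 1/(-7373896) = -1/7373896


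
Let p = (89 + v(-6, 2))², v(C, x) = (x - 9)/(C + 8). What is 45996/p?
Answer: 61328/9747 ≈ 6.2920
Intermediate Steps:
v(C, x) = (-9 + x)/(8 + C)
p = 29241/4 (p = (89 + (-9 + 2)/(8 - 6))² = (89 - 7/2)² = (171/2)² = 29241/4 ≈ 7310.3)
45996/p = 45996/(29241/4) = 45996*(4/29241) = 61328/9747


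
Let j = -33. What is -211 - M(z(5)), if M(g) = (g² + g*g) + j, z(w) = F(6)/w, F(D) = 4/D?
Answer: -40058/225 ≈ -178.04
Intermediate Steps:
z(w) = 2/(3*w) (z(w) = (4/6)/w = (4*(⅙))/w = 2/(3*w))
M(g) = -33 + 2*g² (M(g) = (g² + g*g) - 33 = (g² + g²) - 33 = 2*g² - 33 = -33 + 2*g²)
-211 - M(z(5)) = -211 - (-33 + 2*((⅔)/5)²) = -211 - (-33 + 2*((⅔)*(⅕))²) = -211 - (-33 + 2*(2/15)²) = -211 - (-33 + 2*(4/225)) = -211 - (-33 + 8/225) = -211 - 1*(-7417/225) = -211 + 7417/225 = -40058/225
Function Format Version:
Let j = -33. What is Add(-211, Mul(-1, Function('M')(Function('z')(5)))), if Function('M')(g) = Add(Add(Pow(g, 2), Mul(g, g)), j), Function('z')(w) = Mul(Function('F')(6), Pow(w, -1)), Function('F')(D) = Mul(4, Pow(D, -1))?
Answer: Rational(-40058, 225) ≈ -178.04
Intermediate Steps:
Function('z')(w) = Mul(Rational(2, 3), Pow(w, -1)) (Function('z')(w) = Mul(Mul(4, Pow(6, -1)), Pow(w, -1)) = Mul(Mul(4, Rational(1, 6)), Pow(w, -1)) = Mul(Rational(2, 3), Pow(w, -1)))
Function('M')(g) = Add(-33, Mul(2, Pow(g, 2))) (Function('M')(g) = Add(Add(Pow(g, 2), Mul(g, g)), -33) = Add(Add(Pow(g, 2), Pow(g, 2)), -33) = Add(Mul(2, Pow(g, 2)), -33) = Add(-33, Mul(2, Pow(g, 2))))
Add(-211, Mul(-1, Function('M')(Function('z')(5)))) = Add(-211, Mul(-1, Add(-33, Mul(2, Pow(Mul(Rational(2, 3), Pow(5, -1)), 2))))) = Add(-211, Mul(-1, Add(-33, Mul(2, Pow(Mul(Rational(2, 3), Rational(1, 5)), 2))))) = Add(-211, Mul(-1, Add(-33, Mul(2, Pow(Rational(2, 15), 2))))) = Add(-211, Mul(-1, Add(-33, Mul(2, Rational(4, 225))))) = Add(-211, Mul(-1, Add(-33, Rational(8, 225)))) = Add(-211, Mul(-1, Rational(-7417, 225))) = Add(-211, Rational(7417, 225)) = Rational(-40058, 225)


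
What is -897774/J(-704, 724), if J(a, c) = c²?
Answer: -448887/262088 ≈ -1.7127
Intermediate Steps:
-897774/J(-704, 724) = -897774/(724²) = -897774/524176 = -897774*1/524176 = -448887/262088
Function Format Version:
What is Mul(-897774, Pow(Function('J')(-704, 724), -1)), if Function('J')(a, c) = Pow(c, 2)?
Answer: Rational(-448887, 262088) ≈ -1.7127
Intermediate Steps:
Mul(-897774, Pow(Function('J')(-704, 724), -1)) = Mul(-897774, Pow(Pow(724, 2), -1)) = Mul(-897774, Pow(524176, -1)) = Mul(-897774, Rational(1, 524176)) = Rational(-448887, 262088)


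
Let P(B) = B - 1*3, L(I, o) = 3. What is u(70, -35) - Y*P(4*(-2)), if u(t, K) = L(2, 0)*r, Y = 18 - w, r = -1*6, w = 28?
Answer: -128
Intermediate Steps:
r = -6
Y = -10 (Y = 18 - 1*28 = 18 - 28 = -10)
u(t, K) = -18 (u(t, K) = 3*(-6) = -18)
P(B) = -3 + B (P(B) = B - 3 = -3 + B)
u(70, -35) - Y*P(4*(-2)) = -18 - (-10)*(-3 + 4*(-2)) = -18 - (-10)*(-3 - 8) = -18 - (-10)*(-11) = -18 - 1*110 = -18 - 110 = -128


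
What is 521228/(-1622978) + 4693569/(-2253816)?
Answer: -1465385205755/609648964008 ≈ -2.4037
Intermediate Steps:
521228/(-1622978) + 4693569/(-2253816) = 521228*(-1/1622978) + 4693569*(-1/2253816) = -260614/811489 - 1564523/751272 = -1465385205755/609648964008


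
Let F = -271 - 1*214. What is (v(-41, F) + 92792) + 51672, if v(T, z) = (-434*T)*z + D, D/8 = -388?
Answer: -8488730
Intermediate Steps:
D = -3104 (D = 8*(-388) = -3104)
F = -485 (F = -271 - 214 = -485)
v(T, z) = -3104 - 434*T*z (v(T, z) = (-434*T)*z - 3104 = -434*T*z - 3104 = -3104 - 434*T*z)
(v(-41, F) + 92792) + 51672 = ((-3104 - 434*(-41)*(-485)) + 92792) + 51672 = ((-3104 - 8630090) + 92792) + 51672 = (-8633194 + 92792) + 51672 = -8540402 + 51672 = -8488730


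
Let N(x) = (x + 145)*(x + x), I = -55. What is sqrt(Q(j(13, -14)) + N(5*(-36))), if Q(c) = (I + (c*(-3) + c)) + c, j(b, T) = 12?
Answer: sqrt(12533) ≈ 111.95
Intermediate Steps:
Q(c) = -55 - c (Q(c) = (-55 + (c*(-3) + c)) + c = (-55 + (-3*c + c)) + c = (-55 - 2*c) + c = -55 - c)
N(x) = 2*x*(145 + x) (N(x) = (145 + x)*(2*x) = 2*x*(145 + x))
sqrt(Q(j(13, -14)) + N(5*(-36))) = sqrt((-55 - 1*12) + 2*(5*(-36))*(145 + 5*(-36))) = sqrt((-55 - 12) + 2*(-180)*(145 - 180)) = sqrt(-67 + 2*(-180)*(-35)) = sqrt(-67 + 12600) = sqrt(12533)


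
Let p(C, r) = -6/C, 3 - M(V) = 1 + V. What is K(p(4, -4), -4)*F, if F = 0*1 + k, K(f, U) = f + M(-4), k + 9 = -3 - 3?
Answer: -135/2 ≈ -67.500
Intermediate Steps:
M(V) = 2 - V (M(V) = 3 - (1 + V) = 3 + (-1 - V) = 2 - V)
k = -15 (k = -9 + (-3 - 3) = -9 - 6 = -15)
K(f, U) = 6 + f (K(f, U) = f + (2 - 1*(-4)) = f + (2 + 4) = f + 6 = 6 + f)
F = -15 (F = 0*1 - 15 = 0 - 15 = -15)
K(p(4, -4), -4)*F = (6 - 6/4)*(-15) = (6 - 6*¼)*(-15) = (6 - 3/2)*(-15) = (9/2)*(-15) = -135/2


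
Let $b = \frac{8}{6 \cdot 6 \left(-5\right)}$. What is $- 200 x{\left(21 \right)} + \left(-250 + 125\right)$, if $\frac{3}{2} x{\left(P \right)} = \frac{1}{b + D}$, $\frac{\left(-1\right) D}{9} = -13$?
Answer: $- \frac{663875}{5263} \approx -126.14$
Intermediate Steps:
$D = 117$ ($D = \left(-9\right) \left(-13\right) = 117$)
$b = - \frac{2}{45}$ ($b = \frac{8}{36 \left(-5\right)} = \frac{8}{-180} = 8 \left(- \frac{1}{180}\right) = - \frac{2}{45} \approx -0.044444$)
$x{\left(P \right)} = \frac{30}{5263}$ ($x{\left(P \right)} = \frac{2}{3 \left(- \frac{2}{45} + 117\right)} = \frac{2}{3 \cdot \frac{5263}{45}} = \frac{2}{3} \cdot \frac{45}{5263} = \frac{30}{5263}$)
$- 200 x{\left(21 \right)} + \left(-250 + 125\right) = \left(-200\right) \frac{30}{5263} + \left(-250 + 125\right) = - \frac{6000}{5263} - 125 = - \frac{663875}{5263}$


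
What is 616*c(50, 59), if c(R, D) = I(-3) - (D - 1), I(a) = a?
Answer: -37576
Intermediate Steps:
c(R, D) = -2 - D (c(R, D) = -3 - (D - 1) = -3 - (-1 + D) = -3 + (1 - D) = -2 - D)
616*c(50, 59) = 616*(-2 - 1*59) = 616*(-2 - 59) = 616*(-61) = -37576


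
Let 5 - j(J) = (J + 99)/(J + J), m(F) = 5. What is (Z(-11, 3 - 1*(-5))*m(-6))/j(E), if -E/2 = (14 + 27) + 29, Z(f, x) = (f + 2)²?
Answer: 12600/151 ≈ 83.444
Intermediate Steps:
Z(f, x) = (2 + f)²
E = -140 (E = -2*((14 + 27) + 29) = -2*(41 + 29) = -2*70 = -140)
j(J) = 5 - (99 + J)/(2*J) (j(J) = 5 - (J + 99)/(J + J) = 5 - (99 + J)/(2*J))
(Z(-11, 3 - 1*(-5))*m(-6))/j(E) = ((2 - 11)²*5)/(((9/2)*(-11 - 140)/(-140))) = ((-9)²*5)/(((9/2)*(-1/140)*(-151))) = (81*5)/(1359/280) = 405*(280/1359) = 12600/151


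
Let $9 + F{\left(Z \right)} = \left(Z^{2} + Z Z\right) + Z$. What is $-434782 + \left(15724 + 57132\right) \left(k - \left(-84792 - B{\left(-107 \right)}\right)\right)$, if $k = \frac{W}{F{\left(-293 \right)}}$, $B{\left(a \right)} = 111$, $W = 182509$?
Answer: $\frac{265035452230840}{42849} \approx 6.1853 \cdot 10^{9}$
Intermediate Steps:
$F{\left(Z \right)} = -9 + Z + 2 Z^{2}$ ($F{\left(Z \right)} = -9 + \left(\left(Z^{2} + Z Z\right) + Z\right) = -9 + \left(\left(Z^{2} + Z^{2}\right) + Z\right) = -9 + \left(2 Z^{2} + Z\right) = -9 + \left(Z + 2 Z^{2}\right) = -9 + Z + 2 Z^{2}$)
$k = \frac{182509}{171396}$ ($k = \frac{182509}{-9 - 293 + 2 \left(-293\right)^{2}} = \frac{182509}{-9 - 293 + 2 \cdot 85849} = \frac{182509}{-9 - 293 + 171698} = \frac{182509}{171396} \approx 1.0648$)
$-434782 + \left(15724 + 57132\right) \left(k - \left(-84792 - B{\left(-107 \right)}\right)\right) = -434782 + \left(15724 + 57132\right) \left(\frac{182509}{171396} + \left(\left(111 - 31929\right) - -116721\right)\right) = -434782 + 72856 \left(\frac{182509}{171396} + \left(\left(111 - 31929\right) + 116721\right)\right) = -434782 + 72856 \left(\frac{182509}{171396} + \left(-31818 + 116721\right)\right) = -434782 + 72856 \left(\frac{182509}{171396} + 84903\right) = -434782 + 72856 \cdot \frac{14552217097}{171396} = -434782 + \frac{265054082204758}{42849} = \frac{265035452230840}{42849}$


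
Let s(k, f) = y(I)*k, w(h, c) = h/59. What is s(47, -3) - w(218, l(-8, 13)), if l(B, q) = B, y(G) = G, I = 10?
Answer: 27512/59 ≈ 466.31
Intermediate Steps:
w(h, c) = h/59 (w(h, c) = h*(1/59) = h/59)
s(k, f) = 10*k
s(47, -3) - w(218, l(-8, 13)) = 10*47 - 218/59 = 470 - 1*218/59 = 470 - 218/59 = 27512/59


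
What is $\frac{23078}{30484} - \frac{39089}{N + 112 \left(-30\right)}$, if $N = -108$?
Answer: $\frac{317905895}{26429628} \approx 12.028$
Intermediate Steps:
$\frac{23078}{30484} - \frac{39089}{N + 112 \left(-30\right)} = \frac{23078}{30484} - \frac{39089}{-108 + 112 \left(-30\right)} = 23078 \cdot \frac{1}{30484} - \frac{39089}{-108 - 3360} = \frac{11539}{15242} - \frac{39089}{-3468} = \frac{11539}{15242} - - \frac{39089}{3468} = \frac{11539}{15242} + \frac{39089}{3468} = \frac{317905895}{26429628}$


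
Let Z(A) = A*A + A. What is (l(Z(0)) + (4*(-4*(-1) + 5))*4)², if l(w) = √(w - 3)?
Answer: (144 + I*√3)² ≈ 20733.0 + 498.8*I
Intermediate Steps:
Z(A) = A + A² (Z(A) = A² + A = A + A²)
l(w) = √(-3 + w)
(l(Z(0)) + (4*(-4*(-1) + 5))*4)² = (√(-3 + 0*(1 + 0)) + (4*(-4*(-1) + 5))*4)² = (√(-3 + 0*1) + (4*(4 + 5))*4)² = (√(-3 + 0) + (4*9)*4)² = (√(-3) + 36*4)² = (I*√3 + 144)² = (144 + I*√3)²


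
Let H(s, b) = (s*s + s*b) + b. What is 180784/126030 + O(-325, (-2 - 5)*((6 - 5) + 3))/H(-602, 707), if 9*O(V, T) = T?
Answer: 2421414524/1687982805 ≈ 1.4345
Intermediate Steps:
H(s, b) = b + s**2 + b*s (H(s, b) = (s**2 + b*s) + b = b + s**2 + b*s)
O(V, T) = T/9
180784/126030 + O(-325, (-2 - 5)*((6 - 5) + 3))/H(-602, 707) = 180784/126030 + (((-2 - 5)*((6 - 5) + 3))/9)/(707 + (-602)**2 + 707*(-602)) = 180784*(1/126030) + ((-7*(1 + 3))/9)/(707 + 362404 - 425614) = 90392/63015 + ((-7*4)/9)/(-62503) = 90392/63015 + ((1/9)*(-28))*(-1/62503) = 90392/63015 - 28/9*(-1/62503) = 90392/63015 + 4/80361 = 2421414524/1687982805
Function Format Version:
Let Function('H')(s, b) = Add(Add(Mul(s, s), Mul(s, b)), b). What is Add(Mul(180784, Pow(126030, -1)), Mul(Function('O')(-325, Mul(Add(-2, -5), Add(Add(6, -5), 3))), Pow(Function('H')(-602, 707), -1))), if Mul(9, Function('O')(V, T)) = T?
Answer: Rational(2421414524, 1687982805) ≈ 1.4345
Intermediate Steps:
Function('H')(s, b) = Add(b, Pow(s, 2), Mul(b, s)) (Function('H')(s, b) = Add(Add(Pow(s, 2), Mul(b, s)), b) = Add(b, Pow(s, 2), Mul(b, s)))
Function('O')(V, T) = Mul(Rational(1, 9), T)
Add(Mul(180784, Pow(126030, -1)), Mul(Function('O')(-325, Mul(Add(-2, -5), Add(Add(6, -5), 3))), Pow(Function('H')(-602, 707), -1))) = Add(Mul(180784, Pow(126030, -1)), Mul(Mul(Rational(1, 9), Mul(Add(-2, -5), Add(Add(6, -5), 3))), Pow(Add(707, Pow(-602, 2), Mul(707, -602)), -1))) = Add(Mul(180784, Rational(1, 126030)), Mul(Mul(Rational(1, 9), Mul(-7, Add(1, 3))), Pow(Add(707, 362404, -425614), -1))) = Add(Rational(90392, 63015), Mul(Mul(Rational(1, 9), Mul(-7, 4)), Pow(-62503, -1))) = Add(Rational(90392, 63015), Mul(Mul(Rational(1, 9), -28), Rational(-1, 62503))) = Add(Rational(90392, 63015), Mul(Rational(-28, 9), Rational(-1, 62503))) = Add(Rational(90392, 63015), Rational(4, 80361)) = Rational(2421414524, 1687982805)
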